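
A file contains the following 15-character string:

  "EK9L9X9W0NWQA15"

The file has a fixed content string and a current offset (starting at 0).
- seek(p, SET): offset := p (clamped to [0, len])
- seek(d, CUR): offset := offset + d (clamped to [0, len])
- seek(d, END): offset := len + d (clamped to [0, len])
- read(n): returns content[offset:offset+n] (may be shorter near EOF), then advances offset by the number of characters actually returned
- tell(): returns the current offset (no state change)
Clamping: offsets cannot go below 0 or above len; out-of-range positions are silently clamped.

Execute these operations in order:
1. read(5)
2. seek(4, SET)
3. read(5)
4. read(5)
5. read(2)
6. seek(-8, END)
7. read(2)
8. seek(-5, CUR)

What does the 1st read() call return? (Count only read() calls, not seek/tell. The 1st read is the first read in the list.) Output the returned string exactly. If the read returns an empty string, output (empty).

After 1 (read(5)): returned 'EK9L9', offset=5
After 2 (seek(4, SET)): offset=4
After 3 (read(5)): returned '9X9W0', offset=9
After 4 (read(5)): returned 'NWQA1', offset=14
After 5 (read(2)): returned '5', offset=15
After 6 (seek(-8, END)): offset=7
After 7 (read(2)): returned 'W0', offset=9
After 8 (seek(-5, CUR)): offset=4

Answer: EK9L9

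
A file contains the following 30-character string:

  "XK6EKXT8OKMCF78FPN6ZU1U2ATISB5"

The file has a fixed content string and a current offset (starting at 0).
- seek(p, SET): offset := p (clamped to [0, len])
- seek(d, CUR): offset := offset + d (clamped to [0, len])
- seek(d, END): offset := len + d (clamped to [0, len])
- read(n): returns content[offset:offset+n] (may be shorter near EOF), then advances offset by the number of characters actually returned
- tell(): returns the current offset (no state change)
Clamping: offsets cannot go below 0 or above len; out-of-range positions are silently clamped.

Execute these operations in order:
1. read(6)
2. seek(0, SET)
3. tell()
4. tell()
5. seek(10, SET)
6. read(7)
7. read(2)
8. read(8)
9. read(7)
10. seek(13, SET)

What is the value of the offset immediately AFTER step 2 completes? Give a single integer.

After 1 (read(6)): returned 'XK6EKX', offset=6
After 2 (seek(0, SET)): offset=0

Answer: 0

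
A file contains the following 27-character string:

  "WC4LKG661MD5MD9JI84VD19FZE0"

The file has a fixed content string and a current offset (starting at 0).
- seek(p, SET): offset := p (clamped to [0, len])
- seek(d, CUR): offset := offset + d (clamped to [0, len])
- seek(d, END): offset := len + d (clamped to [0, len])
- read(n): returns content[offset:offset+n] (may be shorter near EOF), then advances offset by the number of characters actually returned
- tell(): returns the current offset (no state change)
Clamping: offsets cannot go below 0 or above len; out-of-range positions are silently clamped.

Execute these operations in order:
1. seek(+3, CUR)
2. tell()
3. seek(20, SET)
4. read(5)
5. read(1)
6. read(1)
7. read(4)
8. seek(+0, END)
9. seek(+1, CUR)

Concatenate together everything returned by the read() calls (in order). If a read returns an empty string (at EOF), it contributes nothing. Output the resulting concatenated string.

Answer: D19FZE0

Derivation:
After 1 (seek(+3, CUR)): offset=3
After 2 (tell()): offset=3
After 3 (seek(20, SET)): offset=20
After 4 (read(5)): returned 'D19FZ', offset=25
After 5 (read(1)): returned 'E', offset=26
After 6 (read(1)): returned '0', offset=27
After 7 (read(4)): returned '', offset=27
After 8 (seek(+0, END)): offset=27
After 9 (seek(+1, CUR)): offset=27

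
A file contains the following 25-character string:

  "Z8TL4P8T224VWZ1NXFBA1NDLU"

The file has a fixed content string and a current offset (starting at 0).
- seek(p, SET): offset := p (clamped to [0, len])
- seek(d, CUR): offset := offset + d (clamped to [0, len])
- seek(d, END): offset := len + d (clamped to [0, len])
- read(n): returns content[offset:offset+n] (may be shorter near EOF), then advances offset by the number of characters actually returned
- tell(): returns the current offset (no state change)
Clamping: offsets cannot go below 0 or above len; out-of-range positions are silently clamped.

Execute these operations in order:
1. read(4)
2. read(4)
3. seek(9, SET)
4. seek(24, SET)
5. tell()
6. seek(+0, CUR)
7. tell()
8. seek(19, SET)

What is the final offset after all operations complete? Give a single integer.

Answer: 19

Derivation:
After 1 (read(4)): returned 'Z8TL', offset=4
After 2 (read(4)): returned '4P8T', offset=8
After 3 (seek(9, SET)): offset=9
After 4 (seek(24, SET)): offset=24
After 5 (tell()): offset=24
After 6 (seek(+0, CUR)): offset=24
After 7 (tell()): offset=24
After 8 (seek(19, SET)): offset=19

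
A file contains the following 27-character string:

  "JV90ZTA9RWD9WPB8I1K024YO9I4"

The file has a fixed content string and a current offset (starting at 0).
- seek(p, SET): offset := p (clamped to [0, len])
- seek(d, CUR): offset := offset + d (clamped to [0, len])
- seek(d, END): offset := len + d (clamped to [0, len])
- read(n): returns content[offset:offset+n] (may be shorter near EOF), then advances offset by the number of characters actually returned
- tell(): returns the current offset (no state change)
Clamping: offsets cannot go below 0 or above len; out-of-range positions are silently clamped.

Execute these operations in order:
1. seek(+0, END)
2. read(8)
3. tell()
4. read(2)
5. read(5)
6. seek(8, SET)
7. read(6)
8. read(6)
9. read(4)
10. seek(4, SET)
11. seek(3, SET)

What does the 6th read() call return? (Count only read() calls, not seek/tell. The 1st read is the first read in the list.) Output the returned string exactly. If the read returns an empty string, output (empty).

After 1 (seek(+0, END)): offset=27
After 2 (read(8)): returned '', offset=27
After 3 (tell()): offset=27
After 4 (read(2)): returned '', offset=27
After 5 (read(5)): returned '', offset=27
After 6 (seek(8, SET)): offset=8
After 7 (read(6)): returned 'RWD9WP', offset=14
After 8 (read(6)): returned 'B8I1K0', offset=20
After 9 (read(4)): returned '24YO', offset=24
After 10 (seek(4, SET)): offset=4
After 11 (seek(3, SET)): offset=3

Answer: 24YO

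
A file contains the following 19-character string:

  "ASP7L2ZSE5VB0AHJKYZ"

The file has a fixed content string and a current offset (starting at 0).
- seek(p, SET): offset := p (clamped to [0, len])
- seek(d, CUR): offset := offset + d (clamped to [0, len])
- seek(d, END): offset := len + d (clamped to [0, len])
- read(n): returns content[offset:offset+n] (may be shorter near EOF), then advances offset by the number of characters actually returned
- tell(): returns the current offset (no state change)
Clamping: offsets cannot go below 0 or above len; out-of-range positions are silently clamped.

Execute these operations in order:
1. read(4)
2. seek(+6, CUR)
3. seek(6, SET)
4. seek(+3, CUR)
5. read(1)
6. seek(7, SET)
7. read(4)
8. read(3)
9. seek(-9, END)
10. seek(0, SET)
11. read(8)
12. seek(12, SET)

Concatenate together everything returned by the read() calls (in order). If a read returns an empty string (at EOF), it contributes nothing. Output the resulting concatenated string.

Answer: ASP75SE5VB0AASP7L2ZS

Derivation:
After 1 (read(4)): returned 'ASP7', offset=4
After 2 (seek(+6, CUR)): offset=10
After 3 (seek(6, SET)): offset=6
After 4 (seek(+3, CUR)): offset=9
After 5 (read(1)): returned '5', offset=10
After 6 (seek(7, SET)): offset=7
After 7 (read(4)): returned 'SE5V', offset=11
After 8 (read(3)): returned 'B0A', offset=14
After 9 (seek(-9, END)): offset=10
After 10 (seek(0, SET)): offset=0
After 11 (read(8)): returned 'ASP7L2ZS', offset=8
After 12 (seek(12, SET)): offset=12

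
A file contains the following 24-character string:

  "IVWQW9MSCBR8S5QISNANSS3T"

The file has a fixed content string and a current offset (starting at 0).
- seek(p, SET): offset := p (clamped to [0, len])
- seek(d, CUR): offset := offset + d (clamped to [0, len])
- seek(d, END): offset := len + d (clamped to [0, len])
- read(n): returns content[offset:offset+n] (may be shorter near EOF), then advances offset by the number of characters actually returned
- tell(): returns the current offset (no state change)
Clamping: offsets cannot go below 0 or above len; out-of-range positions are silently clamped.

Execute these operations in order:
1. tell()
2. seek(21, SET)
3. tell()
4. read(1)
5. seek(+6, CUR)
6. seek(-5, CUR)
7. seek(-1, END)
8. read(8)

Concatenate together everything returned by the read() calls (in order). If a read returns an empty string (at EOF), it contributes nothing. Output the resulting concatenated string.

After 1 (tell()): offset=0
After 2 (seek(21, SET)): offset=21
After 3 (tell()): offset=21
After 4 (read(1)): returned 'S', offset=22
After 5 (seek(+6, CUR)): offset=24
After 6 (seek(-5, CUR)): offset=19
After 7 (seek(-1, END)): offset=23
After 8 (read(8)): returned 'T', offset=24

Answer: ST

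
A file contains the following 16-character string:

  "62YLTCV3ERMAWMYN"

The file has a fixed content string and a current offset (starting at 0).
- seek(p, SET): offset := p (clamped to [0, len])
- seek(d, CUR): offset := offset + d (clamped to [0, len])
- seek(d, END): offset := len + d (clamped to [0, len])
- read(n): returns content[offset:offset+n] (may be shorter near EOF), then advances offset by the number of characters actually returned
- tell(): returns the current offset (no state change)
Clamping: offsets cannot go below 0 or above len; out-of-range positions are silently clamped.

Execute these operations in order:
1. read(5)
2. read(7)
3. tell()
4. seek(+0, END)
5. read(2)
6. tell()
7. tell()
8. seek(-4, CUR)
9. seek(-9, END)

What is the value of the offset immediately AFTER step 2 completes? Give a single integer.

After 1 (read(5)): returned '62YLT', offset=5
After 2 (read(7)): returned 'CV3ERMA', offset=12

Answer: 12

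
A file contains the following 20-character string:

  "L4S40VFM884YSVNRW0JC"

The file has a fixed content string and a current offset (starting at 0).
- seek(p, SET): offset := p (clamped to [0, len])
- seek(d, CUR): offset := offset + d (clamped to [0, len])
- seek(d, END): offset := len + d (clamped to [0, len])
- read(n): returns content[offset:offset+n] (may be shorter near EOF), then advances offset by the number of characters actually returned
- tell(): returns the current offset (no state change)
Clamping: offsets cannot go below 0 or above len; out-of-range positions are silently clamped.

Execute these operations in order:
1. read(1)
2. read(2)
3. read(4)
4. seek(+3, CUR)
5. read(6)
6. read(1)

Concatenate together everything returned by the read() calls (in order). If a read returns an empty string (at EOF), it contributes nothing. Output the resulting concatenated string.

After 1 (read(1)): returned 'L', offset=1
After 2 (read(2)): returned '4S', offset=3
After 3 (read(4)): returned '40VF', offset=7
After 4 (seek(+3, CUR)): offset=10
After 5 (read(6)): returned '4YSVNR', offset=16
After 6 (read(1)): returned 'W', offset=17

Answer: L4S40VF4YSVNRW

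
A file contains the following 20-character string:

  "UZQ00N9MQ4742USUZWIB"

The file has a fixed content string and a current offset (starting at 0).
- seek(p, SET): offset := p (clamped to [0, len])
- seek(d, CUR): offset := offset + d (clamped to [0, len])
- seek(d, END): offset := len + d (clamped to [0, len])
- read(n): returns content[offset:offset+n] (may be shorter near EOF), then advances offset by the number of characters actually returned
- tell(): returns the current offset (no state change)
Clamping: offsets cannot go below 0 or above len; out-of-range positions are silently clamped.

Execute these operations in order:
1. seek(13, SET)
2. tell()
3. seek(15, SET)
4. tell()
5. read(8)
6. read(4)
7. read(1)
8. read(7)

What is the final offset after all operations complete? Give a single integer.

After 1 (seek(13, SET)): offset=13
After 2 (tell()): offset=13
After 3 (seek(15, SET)): offset=15
After 4 (tell()): offset=15
After 5 (read(8)): returned 'UZWIB', offset=20
After 6 (read(4)): returned '', offset=20
After 7 (read(1)): returned '', offset=20
After 8 (read(7)): returned '', offset=20

Answer: 20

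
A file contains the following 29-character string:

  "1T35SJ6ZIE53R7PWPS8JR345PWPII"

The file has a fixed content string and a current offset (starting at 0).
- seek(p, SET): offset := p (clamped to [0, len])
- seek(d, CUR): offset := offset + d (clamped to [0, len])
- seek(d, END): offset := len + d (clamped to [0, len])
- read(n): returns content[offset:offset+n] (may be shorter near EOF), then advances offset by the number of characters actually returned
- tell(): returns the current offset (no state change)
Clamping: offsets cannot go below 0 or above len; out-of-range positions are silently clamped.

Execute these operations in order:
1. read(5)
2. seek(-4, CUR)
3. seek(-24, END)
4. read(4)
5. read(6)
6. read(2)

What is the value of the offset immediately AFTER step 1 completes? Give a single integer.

Answer: 5

Derivation:
After 1 (read(5)): returned '1T35S', offset=5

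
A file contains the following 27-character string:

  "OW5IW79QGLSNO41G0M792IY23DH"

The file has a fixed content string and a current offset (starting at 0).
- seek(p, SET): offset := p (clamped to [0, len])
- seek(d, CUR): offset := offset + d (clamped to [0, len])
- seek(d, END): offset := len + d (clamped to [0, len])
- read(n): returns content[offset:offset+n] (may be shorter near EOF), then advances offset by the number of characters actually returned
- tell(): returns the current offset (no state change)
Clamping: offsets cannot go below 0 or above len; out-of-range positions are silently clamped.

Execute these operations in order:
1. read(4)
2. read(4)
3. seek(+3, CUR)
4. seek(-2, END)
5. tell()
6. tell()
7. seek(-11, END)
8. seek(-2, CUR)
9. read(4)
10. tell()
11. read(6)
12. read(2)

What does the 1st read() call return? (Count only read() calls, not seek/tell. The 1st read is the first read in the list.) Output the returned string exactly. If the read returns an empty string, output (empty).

Answer: OW5I

Derivation:
After 1 (read(4)): returned 'OW5I', offset=4
After 2 (read(4)): returned 'W79Q', offset=8
After 3 (seek(+3, CUR)): offset=11
After 4 (seek(-2, END)): offset=25
After 5 (tell()): offset=25
After 6 (tell()): offset=25
After 7 (seek(-11, END)): offset=16
After 8 (seek(-2, CUR)): offset=14
After 9 (read(4)): returned '1G0M', offset=18
After 10 (tell()): offset=18
After 11 (read(6)): returned '792IY2', offset=24
After 12 (read(2)): returned '3D', offset=26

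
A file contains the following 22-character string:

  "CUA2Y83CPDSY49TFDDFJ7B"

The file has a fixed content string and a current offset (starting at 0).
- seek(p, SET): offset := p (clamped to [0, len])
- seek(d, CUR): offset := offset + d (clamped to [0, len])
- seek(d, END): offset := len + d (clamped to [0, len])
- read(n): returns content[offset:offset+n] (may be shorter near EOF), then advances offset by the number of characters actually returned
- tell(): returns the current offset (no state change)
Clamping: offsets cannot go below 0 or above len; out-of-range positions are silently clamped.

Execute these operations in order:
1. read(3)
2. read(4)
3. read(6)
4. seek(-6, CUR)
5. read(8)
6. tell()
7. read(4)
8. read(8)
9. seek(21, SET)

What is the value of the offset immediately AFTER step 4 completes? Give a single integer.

Answer: 7

Derivation:
After 1 (read(3)): returned 'CUA', offset=3
After 2 (read(4)): returned '2Y83', offset=7
After 3 (read(6)): returned 'CPDSY4', offset=13
After 4 (seek(-6, CUR)): offset=7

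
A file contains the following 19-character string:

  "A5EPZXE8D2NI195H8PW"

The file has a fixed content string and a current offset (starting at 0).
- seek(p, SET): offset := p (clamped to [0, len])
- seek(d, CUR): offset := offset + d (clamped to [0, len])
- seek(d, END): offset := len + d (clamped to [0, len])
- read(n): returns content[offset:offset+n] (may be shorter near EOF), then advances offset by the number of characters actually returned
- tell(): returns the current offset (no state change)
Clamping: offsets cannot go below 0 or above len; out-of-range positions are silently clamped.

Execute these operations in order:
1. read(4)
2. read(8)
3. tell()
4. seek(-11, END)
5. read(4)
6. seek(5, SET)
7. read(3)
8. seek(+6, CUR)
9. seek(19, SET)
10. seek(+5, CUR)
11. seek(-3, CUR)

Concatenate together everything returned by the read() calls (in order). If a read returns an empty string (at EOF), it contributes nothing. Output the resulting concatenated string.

Answer: A5EPZXE8D2NID2NIXE8

Derivation:
After 1 (read(4)): returned 'A5EP', offset=4
After 2 (read(8)): returned 'ZXE8D2NI', offset=12
After 3 (tell()): offset=12
After 4 (seek(-11, END)): offset=8
After 5 (read(4)): returned 'D2NI', offset=12
After 6 (seek(5, SET)): offset=5
After 7 (read(3)): returned 'XE8', offset=8
After 8 (seek(+6, CUR)): offset=14
After 9 (seek(19, SET)): offset=19
After 10 (seek(+5, CUR)): offset=19
After 11 (seek(-3, CUR)): offset=16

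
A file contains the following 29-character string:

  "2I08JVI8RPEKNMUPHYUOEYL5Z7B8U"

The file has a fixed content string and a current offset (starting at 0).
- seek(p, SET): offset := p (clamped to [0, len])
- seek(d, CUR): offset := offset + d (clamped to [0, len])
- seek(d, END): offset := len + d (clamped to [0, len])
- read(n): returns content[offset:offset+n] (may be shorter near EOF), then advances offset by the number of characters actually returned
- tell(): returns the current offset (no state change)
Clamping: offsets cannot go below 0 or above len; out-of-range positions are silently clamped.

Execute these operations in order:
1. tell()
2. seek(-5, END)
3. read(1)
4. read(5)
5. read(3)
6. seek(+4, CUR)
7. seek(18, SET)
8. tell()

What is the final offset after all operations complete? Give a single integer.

Answer: 18

Derivation:
After 1 (tell()): offset=0
After 2 (seek(-5, END)): offset=24
After 3 (read(1)): returned 'Z', offset=25
After 4 (read(5)): returned '7B8U', offset=29
After 5 (read(3)): returned '', offset=29
After 6 (seek(+4, CUR)): offset=29
After 7 (seek(18, SET)): offset=18
After 8 (tell()): offset=18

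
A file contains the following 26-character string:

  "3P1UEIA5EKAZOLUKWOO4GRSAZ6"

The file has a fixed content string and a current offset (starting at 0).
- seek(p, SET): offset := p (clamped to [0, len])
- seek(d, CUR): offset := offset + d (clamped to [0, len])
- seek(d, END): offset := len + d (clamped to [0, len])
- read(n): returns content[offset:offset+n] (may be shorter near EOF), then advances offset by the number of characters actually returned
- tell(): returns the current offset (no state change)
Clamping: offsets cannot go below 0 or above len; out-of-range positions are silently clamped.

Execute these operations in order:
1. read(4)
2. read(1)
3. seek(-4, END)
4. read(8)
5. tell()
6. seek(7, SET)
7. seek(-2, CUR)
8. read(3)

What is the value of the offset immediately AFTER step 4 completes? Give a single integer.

Answer: 26

Derivation:
After 1 (read(4)): returned '3P1U', offset=4
After 2 (read(1)): returned 'E', offset=5
After 3 (seek(-4, END)): offset=22
After 4 (read(8)): returned 'SAZ6', offset=26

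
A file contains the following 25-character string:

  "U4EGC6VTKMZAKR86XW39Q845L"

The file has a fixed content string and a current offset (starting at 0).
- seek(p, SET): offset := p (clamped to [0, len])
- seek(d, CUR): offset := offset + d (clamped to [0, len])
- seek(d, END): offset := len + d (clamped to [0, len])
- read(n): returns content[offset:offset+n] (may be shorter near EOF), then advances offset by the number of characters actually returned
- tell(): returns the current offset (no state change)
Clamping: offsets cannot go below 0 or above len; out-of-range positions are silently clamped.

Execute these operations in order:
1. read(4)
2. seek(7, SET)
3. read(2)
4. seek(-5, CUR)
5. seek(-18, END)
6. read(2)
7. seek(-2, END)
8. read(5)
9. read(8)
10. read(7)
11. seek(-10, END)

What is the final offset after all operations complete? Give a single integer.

Answer: 15

Derivation:
After 1 (read(4)): returned 'U4EG', offset=4
After 2 (seek(7, SET)): offset=7
After 3 (read(2)): returned 'TK', offset=9
After 4 (seek(-5, CUR)): offset=4
After 5 (seek(-18, END)): offset=7
After 6 (read(2)): returned 'TK', offset=9
After 7 (seek(-2, END)): offset=23
After 8 (read(5)): returned '5L', offset=25
After 9 (read(8)): returned '', offset=25
After 10 (read(7)): returned '', offset=25
After 11 (seek(-10, END)): offset=15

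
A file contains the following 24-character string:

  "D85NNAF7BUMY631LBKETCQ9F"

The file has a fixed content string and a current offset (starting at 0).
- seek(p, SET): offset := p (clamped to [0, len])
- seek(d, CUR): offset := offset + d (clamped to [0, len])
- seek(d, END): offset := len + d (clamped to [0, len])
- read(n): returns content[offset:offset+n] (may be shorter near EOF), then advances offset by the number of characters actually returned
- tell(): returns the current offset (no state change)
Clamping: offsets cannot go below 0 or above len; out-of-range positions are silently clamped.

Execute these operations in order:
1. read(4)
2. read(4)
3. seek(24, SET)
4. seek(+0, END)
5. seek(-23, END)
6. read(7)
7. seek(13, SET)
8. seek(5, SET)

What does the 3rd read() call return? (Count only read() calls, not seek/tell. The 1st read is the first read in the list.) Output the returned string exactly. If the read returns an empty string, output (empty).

After 1 (read(4)): returned 'D85N', offset=4
After 2 (read(4)): returned 'NAF7', offset=8
After 3 (seek(24, SET)): offset=24
After 4 (seek(+0, END)): offset=24
After 5 (seek(-23, END)): offset=1
After 6 (read(7)): returned '85NNAF7', offset=8
After 7 (seek(13, SET)): offset=13
After 8 (seek(5, SET)): offset=5

Answer: 85NNAF7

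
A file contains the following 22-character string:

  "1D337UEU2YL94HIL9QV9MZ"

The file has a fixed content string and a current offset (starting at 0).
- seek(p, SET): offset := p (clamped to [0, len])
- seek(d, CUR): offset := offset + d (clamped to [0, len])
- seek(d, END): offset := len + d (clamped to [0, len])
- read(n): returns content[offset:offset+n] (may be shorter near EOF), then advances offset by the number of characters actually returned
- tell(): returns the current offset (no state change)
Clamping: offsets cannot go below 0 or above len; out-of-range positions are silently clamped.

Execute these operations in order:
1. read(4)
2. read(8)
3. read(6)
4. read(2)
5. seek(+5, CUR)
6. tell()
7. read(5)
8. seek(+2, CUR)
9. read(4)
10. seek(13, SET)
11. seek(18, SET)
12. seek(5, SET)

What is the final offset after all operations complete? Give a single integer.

After 1 (read(4)): returned '1D33', offset=4
After 2 (read(8)): returned '7UEU2YL9', offset=12
After 3 (read(6)): returned '4HIL9Q', offset=18
After 4 (read(2)): returned 'V9', offset=20
After 5 (seek(+5, CUR)): offset=22
After 6 (tell()): offset=22
After 7 (read(5)): returned '', offset=22
After 8 (seek(+2, CUR)): offset=22
After 9 (read(4)): returned '', offset=22
After 10 (seek(13, SET)): offset=13
After 11 (seek(18, SET)): offset=18
After 12 (seek(5, SET)): offset=5

Answer: 5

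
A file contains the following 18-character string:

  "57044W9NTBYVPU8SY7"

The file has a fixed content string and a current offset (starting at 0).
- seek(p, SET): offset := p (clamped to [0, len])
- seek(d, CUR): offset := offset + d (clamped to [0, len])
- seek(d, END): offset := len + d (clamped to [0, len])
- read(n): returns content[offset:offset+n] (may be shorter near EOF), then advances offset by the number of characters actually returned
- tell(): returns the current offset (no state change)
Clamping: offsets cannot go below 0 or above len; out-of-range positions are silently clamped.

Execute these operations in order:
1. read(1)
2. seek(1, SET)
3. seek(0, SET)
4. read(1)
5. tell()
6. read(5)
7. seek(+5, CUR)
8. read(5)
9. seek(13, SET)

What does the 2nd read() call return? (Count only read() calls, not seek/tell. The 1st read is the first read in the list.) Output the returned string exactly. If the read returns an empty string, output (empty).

Answer: 5

Derivation:
After 1 (read(1)): returned '5', offset=1
After 2 (seek(1, SET)): offset=1
After 3 (seek(0, SET)): offset=0
After 4 (read(1)): returned '5', offset=1
After 5 (tell()): offset=1
After 6 (read(5)): returned '7044W', offset=6
After 7 (seek(+5, CUR)): offset=11
After 8 (read(5)): returned 'VPU8S', offset=16
After 9 (seek(13, SET)): offset=13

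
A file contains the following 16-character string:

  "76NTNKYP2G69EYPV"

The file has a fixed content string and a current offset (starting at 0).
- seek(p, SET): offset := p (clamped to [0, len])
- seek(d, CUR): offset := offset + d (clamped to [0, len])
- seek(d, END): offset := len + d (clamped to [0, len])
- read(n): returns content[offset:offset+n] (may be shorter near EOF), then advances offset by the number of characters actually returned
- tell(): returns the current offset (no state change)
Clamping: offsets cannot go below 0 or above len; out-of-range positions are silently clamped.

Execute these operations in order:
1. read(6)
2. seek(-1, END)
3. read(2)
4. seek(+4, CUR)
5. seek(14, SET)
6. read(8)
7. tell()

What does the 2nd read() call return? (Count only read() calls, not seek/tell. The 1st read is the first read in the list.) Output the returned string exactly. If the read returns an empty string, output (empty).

Answer: V

Derivation:
After 1 (read(6)): returned '76NTNK', offset=6
After 2 (seek(-1, END)): offset=15
After 3 (read(2)): returned 'V', offset=16
After 4 (seek(+4, CUR)): offset=16
After 5 (seek(14, SET)): offset=14
After 6 (read(8)): returned 'PV', offset=16
After 7 (tell()): offset=16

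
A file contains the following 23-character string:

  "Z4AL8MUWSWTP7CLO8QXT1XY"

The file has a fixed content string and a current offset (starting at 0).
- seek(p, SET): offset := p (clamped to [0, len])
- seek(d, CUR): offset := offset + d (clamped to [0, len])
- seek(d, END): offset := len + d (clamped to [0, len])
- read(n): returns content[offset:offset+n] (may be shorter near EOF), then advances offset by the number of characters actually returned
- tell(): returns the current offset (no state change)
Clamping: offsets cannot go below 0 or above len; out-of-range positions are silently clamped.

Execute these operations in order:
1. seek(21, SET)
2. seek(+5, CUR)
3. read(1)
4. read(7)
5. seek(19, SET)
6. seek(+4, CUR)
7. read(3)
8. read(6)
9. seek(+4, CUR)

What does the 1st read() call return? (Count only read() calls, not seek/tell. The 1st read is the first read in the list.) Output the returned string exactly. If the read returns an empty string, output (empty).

Answer: (empty)

Derivation:
After 1 (seek(21, SET)): offset=21
After 2 (seek(+5, CUR)): offset=23
After 3 (read(1)): returned '', offset=23
After 4 (read(7)): returned '', offset=23
After 5 (seek(19, SET)): offset=19
After 6 (seek(+4, CUR)): offset=23
After 7 (read(3)): returned '', offset=23
After 8 (read(6)): returned '', offset=23
After 9 (seek(+4, CUR)): offset=23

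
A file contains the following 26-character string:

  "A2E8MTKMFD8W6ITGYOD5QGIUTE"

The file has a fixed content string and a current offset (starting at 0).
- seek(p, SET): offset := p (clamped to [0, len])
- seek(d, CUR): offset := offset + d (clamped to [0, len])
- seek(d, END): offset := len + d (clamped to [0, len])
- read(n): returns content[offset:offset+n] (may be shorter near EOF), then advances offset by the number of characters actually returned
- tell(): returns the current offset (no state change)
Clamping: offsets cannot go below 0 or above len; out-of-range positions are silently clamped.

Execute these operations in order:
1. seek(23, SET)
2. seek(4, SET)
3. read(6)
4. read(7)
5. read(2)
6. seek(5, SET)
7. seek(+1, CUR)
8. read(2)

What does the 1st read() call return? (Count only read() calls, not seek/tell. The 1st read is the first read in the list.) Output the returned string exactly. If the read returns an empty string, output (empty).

After 1 (seek(23, SET)): offset=23
After 2 (seek(4, SET)): offset=4
After 3 (read(6)): returned 'MTKMFD', offset=10
After 4 (read(7)): returned '8W6ITGY', offset=17
After 5 (read(2)): returned 'OD', offset=19
After 6 (seek(5, SET)): offset=5
After 7 (seek(+1, CUR)): offset=6
After 8 (read(2)): returned 'KM', offset=8

Answer: MTKMFD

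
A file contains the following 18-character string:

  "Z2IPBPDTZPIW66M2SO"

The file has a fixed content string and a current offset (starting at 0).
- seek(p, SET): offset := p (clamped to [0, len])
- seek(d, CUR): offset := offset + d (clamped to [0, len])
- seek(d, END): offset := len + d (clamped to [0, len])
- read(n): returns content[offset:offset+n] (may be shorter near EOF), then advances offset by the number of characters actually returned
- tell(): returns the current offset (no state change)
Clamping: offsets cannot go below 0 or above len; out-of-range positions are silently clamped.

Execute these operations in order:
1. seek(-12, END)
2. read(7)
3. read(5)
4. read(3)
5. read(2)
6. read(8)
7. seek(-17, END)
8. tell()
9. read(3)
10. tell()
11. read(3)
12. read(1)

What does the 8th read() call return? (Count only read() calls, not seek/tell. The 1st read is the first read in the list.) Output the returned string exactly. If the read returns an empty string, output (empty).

Answer: T

Derivation:
After 1 (seek(-12, END)): offset=6
After 2 (read(7)): returned 'DTZPIW6', offset=13
After 3 (read(5)): returned '6M2SO', offset=18
After 4 (read(3)): returned '', offset=18
After 5 (read(2)): returned '', offset=18
After 6 (read(8)): returned '', offset=18
After 7 (seek(-17, END)): offset=1
After 8 (tell()): offset=1
After 9 (read(3)): returned '2IP', offset=4
After 10 (tell()): offset=4
After 11 (read(3)): returned 'BPD', offset=7
After 12 (read(1)): returned 'T', offset=8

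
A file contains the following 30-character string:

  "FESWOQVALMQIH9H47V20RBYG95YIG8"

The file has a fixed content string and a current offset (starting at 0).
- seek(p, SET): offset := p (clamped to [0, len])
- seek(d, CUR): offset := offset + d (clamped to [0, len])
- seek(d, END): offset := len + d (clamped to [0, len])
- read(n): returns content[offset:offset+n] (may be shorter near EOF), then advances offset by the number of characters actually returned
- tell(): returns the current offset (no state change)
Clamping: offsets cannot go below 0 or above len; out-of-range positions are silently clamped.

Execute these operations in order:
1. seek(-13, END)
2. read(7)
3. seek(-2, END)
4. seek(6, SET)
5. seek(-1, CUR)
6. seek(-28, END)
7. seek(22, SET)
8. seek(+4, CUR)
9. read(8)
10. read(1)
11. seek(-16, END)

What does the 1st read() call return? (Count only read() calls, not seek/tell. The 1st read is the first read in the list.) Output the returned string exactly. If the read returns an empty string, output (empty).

Answer: V20RBYG

Derivation:
After 1 (seek(-13, END)): offset=17
After 2 (read(7)): returned 'V20RBYG', offset=24
After 3 (seek(-2, END)): offset=28
After 4 (seek(6, SET)): offset=6
After 5 (seek(-1, CUR)): offset=5
After 6 (seek(-28, END)): offset=2
After 7 (seek(22, SET)): offset=22
After 8 (seek(+4, CUR)): offset=26
After 9 (read(8)): returned 'YIG8', offset=30
After 10 (read(1)): returned '', offset=30
After 11 (seek(-16, END)): offset=14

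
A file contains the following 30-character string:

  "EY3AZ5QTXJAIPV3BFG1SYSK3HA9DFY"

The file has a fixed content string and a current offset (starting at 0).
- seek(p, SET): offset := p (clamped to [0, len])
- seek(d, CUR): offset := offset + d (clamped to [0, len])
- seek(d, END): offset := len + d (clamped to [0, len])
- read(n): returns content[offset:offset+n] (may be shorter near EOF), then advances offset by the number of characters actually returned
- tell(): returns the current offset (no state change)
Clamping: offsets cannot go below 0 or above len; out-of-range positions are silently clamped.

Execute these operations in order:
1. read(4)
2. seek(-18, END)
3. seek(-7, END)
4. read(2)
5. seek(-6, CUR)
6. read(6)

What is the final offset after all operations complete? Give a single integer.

Answer: 25

Derivation:
After 1 (read(4)): returned 'EY3A', offset=4
After 2 (seek(-18, END)): offset=12
After 3 (seek(-7, END)): offset=23
After 4 (read(2)): returned '3H', offset=25
After 5 (seek(-6, CUR)): offset=19
After 6 (read(6)): returned 'SYSK3H', offset=25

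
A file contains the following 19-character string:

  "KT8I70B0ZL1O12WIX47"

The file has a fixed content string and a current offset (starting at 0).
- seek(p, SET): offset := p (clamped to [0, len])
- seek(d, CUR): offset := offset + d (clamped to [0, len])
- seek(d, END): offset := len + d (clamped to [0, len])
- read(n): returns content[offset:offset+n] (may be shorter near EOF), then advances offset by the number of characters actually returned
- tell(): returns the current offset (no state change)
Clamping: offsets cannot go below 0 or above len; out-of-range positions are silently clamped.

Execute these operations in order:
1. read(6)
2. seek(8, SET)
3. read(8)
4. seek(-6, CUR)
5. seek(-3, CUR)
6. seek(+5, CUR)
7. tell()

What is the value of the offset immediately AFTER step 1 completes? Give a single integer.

Answer: 6

Derivation:
After 1 (read(6)): returned 'KT8I70', offset=6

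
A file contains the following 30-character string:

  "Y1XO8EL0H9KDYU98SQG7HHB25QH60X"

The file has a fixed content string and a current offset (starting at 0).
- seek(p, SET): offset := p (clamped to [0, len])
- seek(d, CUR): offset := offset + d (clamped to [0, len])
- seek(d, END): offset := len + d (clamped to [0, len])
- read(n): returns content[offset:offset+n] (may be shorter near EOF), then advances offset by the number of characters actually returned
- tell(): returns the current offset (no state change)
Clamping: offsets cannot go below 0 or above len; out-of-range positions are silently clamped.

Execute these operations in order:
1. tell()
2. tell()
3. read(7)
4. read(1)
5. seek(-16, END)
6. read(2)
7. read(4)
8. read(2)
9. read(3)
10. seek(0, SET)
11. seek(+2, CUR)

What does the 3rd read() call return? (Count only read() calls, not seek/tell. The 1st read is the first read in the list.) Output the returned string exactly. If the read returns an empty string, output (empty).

Answer: 98

Derivation:
After 1 (tell()): offset=0
After 2 (tell()): offset=0
After 3 (read(7)): returned 'Y1XO8EL', offset=7
After 4 (read(1)): returned '0', offset=8
After 5 (seek(-16, END)): offset=14
After 6 (read(2)): returned '98', offset=16
After 7 (read(4)): returned 'SQG7', offset=20
After 8 (read(2)): returned 'HH', offset=22
After 9 (read(3)): returned 'B25', offset=25
After 10 (seek(0, SET)): offset=0
After 11 (seek(+2, CUR)): offset=2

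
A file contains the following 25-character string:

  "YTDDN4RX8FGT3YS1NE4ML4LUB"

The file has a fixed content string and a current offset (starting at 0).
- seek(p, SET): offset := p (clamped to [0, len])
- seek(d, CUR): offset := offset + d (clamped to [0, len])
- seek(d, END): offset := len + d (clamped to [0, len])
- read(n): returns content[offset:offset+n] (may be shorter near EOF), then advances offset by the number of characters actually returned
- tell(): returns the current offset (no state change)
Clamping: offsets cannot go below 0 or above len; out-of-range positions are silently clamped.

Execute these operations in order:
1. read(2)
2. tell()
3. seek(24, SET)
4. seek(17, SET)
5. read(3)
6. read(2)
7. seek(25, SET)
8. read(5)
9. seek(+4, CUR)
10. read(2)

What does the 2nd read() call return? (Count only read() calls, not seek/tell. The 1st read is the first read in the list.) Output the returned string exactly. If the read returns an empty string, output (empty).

After 1 (read(2)): returned 'YT', offset=2
After 2 (tell()): offset=2
After 3 (seek(24, SET)): offset=24
After 4 (seek(17, SET)): offset=17
After 5 (read(3)): returned 'E4M', offset=20
After 6 (read(2)): returned 'L4', offset=22
After 7 (seek(25, SET)): offset=25
After 8 (read(5)): returned '', offset=25
After 9 (seek(+4, CUR)): offset=25
After 10 (read(2)): returned '', offset=25

Answer: E4M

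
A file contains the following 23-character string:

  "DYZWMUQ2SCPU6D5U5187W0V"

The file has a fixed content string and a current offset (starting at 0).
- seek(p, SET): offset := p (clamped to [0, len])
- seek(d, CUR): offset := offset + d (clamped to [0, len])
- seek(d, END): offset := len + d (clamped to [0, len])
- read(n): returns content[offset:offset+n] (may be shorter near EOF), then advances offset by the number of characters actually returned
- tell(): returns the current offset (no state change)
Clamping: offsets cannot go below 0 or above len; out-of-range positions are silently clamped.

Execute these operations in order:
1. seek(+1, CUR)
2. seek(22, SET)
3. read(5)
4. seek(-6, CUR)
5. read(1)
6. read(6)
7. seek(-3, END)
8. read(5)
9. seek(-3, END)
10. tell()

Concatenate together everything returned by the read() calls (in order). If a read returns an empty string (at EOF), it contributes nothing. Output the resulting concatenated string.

After 1 (seek(+1, CUR)): offset=1
After 2 (seek(22, SET)): offset=22
After 3 (read(5)): returned 'V', offset=23
After 4 (seek(-6, CUR)): offset=17
After 5 (read(1)): returned '1', offset=18
After 6 (read(6)): returned '87W0V', offset=23
After 7 (seek(-3, END)): offset=20
After 8 (read(5)): returned 'W0V', offset=23
After 9 (seek(-3, END)): offset=20
After 10 (tell()): offset=20

Answer: V187W0VW0V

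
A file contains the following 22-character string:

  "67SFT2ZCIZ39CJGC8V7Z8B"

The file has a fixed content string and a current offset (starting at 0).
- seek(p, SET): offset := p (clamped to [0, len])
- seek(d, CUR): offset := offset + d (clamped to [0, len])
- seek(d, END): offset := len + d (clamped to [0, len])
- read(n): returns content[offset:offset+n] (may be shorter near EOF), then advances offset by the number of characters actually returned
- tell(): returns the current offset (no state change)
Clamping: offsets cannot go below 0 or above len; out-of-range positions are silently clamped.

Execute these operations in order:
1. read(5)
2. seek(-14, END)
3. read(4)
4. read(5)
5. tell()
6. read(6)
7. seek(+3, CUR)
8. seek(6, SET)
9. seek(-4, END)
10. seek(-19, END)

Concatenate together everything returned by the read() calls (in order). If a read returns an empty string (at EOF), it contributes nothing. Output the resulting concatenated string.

Answer: 67SFTIZ39CJGC8V7Z8B

Derivation:
After 1 (read(5)): returned '67SFT', offset=5
After 2 (seek(-14, END)): offset=8
After 3 (read(4)): returned 'IZ39', offset=12
After 4 (read(5)): returned 'CJGC8', offset=17
After 5 (tell()): offset=17
After 6 (read(6)): returned 'V7Z8B', offset=22
After 7 (seek(+3, CUR)): offset=22
After 8 (seek(6, SET)): offset=6
After 9 (seek(-4, END)): offset=18
After 10 (seek(-19, END)): offset=3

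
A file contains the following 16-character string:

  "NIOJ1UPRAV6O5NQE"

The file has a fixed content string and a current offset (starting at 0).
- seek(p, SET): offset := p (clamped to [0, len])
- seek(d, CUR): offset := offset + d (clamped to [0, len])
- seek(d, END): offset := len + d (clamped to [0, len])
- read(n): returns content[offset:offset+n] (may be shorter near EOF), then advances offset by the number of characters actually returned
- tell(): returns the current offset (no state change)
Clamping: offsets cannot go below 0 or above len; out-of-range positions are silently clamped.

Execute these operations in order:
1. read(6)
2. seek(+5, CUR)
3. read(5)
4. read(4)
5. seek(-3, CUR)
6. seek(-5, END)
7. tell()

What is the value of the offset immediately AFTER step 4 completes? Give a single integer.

After 1 (read(6)): returned 'NIOJ1U', offset=6
After 2 (seek(+5, CUR)): offset=11
After 3 (read(5)): returned 'O5NQE', offset=16
After 4 (read(4)): returned '', offset=16

Answer: 16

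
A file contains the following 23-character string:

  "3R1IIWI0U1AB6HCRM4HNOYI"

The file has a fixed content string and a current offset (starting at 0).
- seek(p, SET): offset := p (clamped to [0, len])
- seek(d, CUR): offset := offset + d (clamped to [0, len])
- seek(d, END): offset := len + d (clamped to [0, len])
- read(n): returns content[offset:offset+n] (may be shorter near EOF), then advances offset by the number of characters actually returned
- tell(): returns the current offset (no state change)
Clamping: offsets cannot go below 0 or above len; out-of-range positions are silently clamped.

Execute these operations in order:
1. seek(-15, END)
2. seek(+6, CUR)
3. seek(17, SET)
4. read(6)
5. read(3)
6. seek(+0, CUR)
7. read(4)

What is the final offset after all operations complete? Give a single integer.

After 1 (seek(-15, END)): offset=8
After 2 (seek(+6, CUR)): offset=14
After 3 (seek(17, SET)): offset=17
After 4 (read(6)): returned '4HNOYI', offset=23
After 5 (read(3)): returned '', offset=23
After 6 (seek(+0, CUR)): offset=23
After 7 (read(4)): returned '', offset=23

Answer: 23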